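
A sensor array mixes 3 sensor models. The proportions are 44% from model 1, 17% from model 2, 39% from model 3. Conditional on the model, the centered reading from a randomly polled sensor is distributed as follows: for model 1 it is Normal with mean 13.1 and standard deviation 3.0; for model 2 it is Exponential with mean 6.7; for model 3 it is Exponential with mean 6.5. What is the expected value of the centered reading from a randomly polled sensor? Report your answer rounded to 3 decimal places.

9.438

Component means — 1: 13.1; 2: 6.7; 3: 6.5.
E[X] = 0.44·13.1 + 0.17·6.7 + 0.39·6.5 = 9.438.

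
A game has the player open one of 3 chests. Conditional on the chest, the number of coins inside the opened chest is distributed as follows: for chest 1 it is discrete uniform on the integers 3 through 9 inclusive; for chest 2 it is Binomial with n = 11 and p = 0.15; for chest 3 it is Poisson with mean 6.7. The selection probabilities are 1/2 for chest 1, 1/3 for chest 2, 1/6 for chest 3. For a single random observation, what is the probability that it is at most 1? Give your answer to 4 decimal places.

0.1656

Conditional on each chest, P(X ≤ 1): 1: 0; 2: 0.492186; 3: 0.00947802.
By total probability, P(X ≤ 1) = 0.5·0 + 0.333333·0.492186 + 0.166667·0.00947802 = 0.165642.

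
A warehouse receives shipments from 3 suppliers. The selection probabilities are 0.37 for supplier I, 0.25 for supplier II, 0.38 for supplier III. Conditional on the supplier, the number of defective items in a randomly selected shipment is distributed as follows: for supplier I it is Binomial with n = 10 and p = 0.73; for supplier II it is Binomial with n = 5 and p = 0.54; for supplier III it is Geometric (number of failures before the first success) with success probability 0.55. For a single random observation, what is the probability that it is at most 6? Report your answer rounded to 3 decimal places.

Conditional on each supplier, P(X ≤ 6): I: 0.272576; II: 1; III: 0.996263.
By total probability, P(X ≤ 6) = 0.37·0.272576 + 0.25·1 + 0.38·0.996263 = 0.729433.

0.729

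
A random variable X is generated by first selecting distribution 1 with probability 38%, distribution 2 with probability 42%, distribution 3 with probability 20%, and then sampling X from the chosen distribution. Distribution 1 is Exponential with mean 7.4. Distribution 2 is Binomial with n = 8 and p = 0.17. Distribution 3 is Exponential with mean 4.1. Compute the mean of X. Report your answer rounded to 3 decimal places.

Component means — 1: 7.4; 2: 1.36; 3: 4.1.
E[X] = 0.38·7.4 + 0.42·1.36 + 0.2·4.1 = 4.2032.

4.203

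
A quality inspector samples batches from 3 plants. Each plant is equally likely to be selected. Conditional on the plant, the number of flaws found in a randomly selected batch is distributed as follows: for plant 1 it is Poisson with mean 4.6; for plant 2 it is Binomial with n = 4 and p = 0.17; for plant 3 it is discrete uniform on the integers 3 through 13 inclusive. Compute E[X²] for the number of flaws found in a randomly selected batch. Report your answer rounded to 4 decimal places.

For each component E[X²] = Var + (mean)², giving 1: 25.76; 2: 1.0268; 3: 74.
Overall E[X²] = 0.333333·25.76 + 0.333333·1.0268 + 0.333333·74 = 33.5956.

33.5956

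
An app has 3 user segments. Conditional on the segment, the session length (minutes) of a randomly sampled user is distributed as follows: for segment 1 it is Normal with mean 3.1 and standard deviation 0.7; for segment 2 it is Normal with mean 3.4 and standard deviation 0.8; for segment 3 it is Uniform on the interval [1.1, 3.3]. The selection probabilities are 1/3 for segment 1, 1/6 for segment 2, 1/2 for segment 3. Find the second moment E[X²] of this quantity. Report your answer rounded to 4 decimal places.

8.0217

For each component E[X²] = Var + (mean)², giving 1: 10.1; 2: 12.2; 3: 5.24333.
Overall E[X²] = 0.333333·10.1 + 0.166667·12.2 + 0.5·5.24333 = 8.02167.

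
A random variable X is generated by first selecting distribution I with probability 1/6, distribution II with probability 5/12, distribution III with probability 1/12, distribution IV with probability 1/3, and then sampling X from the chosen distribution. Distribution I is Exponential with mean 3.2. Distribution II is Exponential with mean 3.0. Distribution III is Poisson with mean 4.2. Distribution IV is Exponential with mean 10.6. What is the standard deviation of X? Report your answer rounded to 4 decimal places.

7.4518

Per component, I: μ=3.2, E[X²]=20.48; II: μ=3, E[X²]=18; III: μ=4.2, E[X²]=21.84; IV: μ=10.6, E[X²]=224.72.
E[X] = 0.166667·3.2 + 0.416667·3 + 0.0833333·4.2 + 0.333333·10.6 = 5.66667.
E[X²] = 0.166667·20.48 + 0.416667·18 + 0.0833333·21.84 + 0.333333·224.72 = 87.64.
Var(X) = E[X²] − (E[X])² = 87.64 − 32.1111 = 55.5289.
SD(X) = √55.5289 = 7.45177.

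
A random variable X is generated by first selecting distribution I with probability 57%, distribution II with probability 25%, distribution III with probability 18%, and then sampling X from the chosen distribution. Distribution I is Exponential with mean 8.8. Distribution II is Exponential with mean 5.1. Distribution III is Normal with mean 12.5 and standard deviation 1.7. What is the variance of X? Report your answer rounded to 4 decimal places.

56.9831

Per component, I: μ=8.8, E[X²]=154.88; II: μ=5.1, E[X²]=52.02; III: μ=12.5, E[X²]=159.14.
E[X] = 0.57·8.8 + 0.25·5.1 + 0.18·12.5 = 8.541.
E[X²] = 0.57·154.88 + 0.25·52.02 + 0.18·159.14 = 129.932.
Var(X) = E[X²] − (E[X])² = 129.932 − 72.9487 = 56.9831.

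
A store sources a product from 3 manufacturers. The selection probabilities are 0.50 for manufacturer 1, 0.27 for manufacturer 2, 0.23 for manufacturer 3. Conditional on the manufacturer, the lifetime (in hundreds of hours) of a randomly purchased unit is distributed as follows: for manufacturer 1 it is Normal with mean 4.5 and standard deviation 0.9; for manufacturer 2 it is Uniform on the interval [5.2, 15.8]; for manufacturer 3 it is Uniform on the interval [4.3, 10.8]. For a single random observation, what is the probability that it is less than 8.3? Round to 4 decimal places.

Conditional on each manufacturer, P(X < 8.3): 1: 0.999988; 2: 0.292453; 3: 0.615385.
By total probability, P(X < 8.3) = 0.5·0.999988 + 0.27·0.292453 + 0.23·0.615385 = 0.720495.

0.7205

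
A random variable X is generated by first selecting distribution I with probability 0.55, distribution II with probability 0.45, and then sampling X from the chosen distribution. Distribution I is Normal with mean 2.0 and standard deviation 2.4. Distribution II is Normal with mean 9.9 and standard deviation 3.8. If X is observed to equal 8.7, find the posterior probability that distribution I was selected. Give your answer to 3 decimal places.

0.040

Likelihoods f(8.7 | ·): I: 0.00337585; II: 0.0998785.
Posterior ∝ prior × likelihood. Numerator for I: 0.55·0.00337585 = 0.00185672.
Normalizing constant: 0.55·0.00337585 + 0.45·0.0998785 = 0.046802.
P(I | observation) = 0.00185672 / 0.046802 = 0.0396717.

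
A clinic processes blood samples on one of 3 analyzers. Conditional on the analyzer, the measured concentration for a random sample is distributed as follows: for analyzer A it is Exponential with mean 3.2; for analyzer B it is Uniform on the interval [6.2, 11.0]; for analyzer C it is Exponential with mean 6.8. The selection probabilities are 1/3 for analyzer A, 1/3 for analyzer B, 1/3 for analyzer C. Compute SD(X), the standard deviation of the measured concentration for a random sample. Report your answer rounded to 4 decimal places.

4.9504

Per component, A: μ=3.2, E[X²]=20.48; B: μ=8.6, E[X²]=75.88; C: μ=6.8, E[X²]=92.48.
E[X] = 0.333333·3.2 + 0.333333·8.6 + 0.333333·6.8 = 6.2.
E[X²] = 0.333333·20.48 + 0.333333·75.88 + 0.333333·92.48 = 62.9467.
Var(X) = E[X²] − (E[X])² = 62.9467 − 38.44 = 24.5067.
SD(X) = √24.5067 = 4.95042.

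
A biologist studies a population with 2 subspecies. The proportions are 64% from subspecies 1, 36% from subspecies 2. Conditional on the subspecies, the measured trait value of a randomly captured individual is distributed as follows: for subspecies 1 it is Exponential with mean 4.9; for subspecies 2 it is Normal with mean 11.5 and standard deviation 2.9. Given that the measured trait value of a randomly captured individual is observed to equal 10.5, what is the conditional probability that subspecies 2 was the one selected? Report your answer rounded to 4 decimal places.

Likelihoods f(10.5 | ·): 1: 0.0239427; 2: 0.129626.
Posterior ∝ prior × likelihood. Numerator for 2: 0.36·0.129626 = 0.0466653.
Normalizing constant: 0.64·0.0239427 + 0.36·0.129626 = 0.0619887.
P(2 | observation) = 0.0466653 / 0.0619887 = 0.752804.

0.7528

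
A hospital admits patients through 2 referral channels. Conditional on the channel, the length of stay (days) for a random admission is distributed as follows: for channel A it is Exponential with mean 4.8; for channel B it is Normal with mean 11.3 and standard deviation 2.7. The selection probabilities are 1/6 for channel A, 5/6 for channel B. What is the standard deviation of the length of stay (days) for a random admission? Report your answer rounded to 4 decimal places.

3.9728

Per component, A: μ=4.8, E[X²]=46.08; B: μ=11.3, E[X²]=134.98.
E[X] = 0.166667·4.8 + 0.833333·11.3 = 10.2167.
E[X²] = 0.166667·46.08 + 0.833333·134.98 = 120.163.
Var(X) = E[X²] − (E[X])² = 120.163 − 104.38 = 15.7831.
SD(X) = √15.7831 = 3.97279.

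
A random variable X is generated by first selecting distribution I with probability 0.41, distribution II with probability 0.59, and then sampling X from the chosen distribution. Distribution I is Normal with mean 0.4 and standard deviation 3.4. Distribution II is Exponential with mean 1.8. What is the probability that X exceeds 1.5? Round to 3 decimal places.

Conditional on each component, P(X > 1.5): I: 0.373147; II: 0.434598.
By total probability, P(X > 1.5) = 0.41·0.373147 + 0.59·0.434598 = 0.409403.

0.409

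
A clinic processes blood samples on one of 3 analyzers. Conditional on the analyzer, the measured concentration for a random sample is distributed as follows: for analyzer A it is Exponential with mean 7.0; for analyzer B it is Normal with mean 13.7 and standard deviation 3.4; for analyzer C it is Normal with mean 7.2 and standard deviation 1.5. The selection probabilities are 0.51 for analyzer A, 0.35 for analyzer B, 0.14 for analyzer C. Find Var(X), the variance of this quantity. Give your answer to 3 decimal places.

39.437

Per component, A: μ=7, E[X²]=98; B: μ=13.7, E[X²]=199.25; C: μ=7.2, E[X²]=54.09.
E[X] = 0.51·7 + 0.35·13.7 + 0.14·7.2 = 9.373.
E[X²] = 0.51·98 + 0.35·199.25 + 0.14·54.09 = 127.29.
Var(X) = E[X²] − (E[X])² = 127.29 − 87.8531 = 39.437.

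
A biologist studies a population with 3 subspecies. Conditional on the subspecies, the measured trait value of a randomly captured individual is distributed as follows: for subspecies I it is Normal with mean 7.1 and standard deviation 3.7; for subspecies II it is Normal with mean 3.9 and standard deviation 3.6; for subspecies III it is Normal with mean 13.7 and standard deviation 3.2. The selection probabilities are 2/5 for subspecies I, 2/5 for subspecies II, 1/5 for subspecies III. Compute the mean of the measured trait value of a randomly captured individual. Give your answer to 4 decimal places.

Component means — I: 7.1; II: 3.9; III: 13.7.
E[X] = 0.4·7.1 + 0.4·3.9 + 0.2·13.7 = 7.14.

7.1400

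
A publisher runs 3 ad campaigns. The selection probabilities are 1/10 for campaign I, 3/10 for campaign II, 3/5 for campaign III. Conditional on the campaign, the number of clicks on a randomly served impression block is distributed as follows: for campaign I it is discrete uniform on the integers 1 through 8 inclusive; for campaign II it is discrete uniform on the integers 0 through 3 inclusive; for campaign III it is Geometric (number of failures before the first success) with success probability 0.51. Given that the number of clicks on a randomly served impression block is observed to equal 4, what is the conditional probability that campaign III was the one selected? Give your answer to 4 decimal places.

0.5853

Likelihoods P(X=4 | ·): I: 0.125; II: 0; III: 0.0294005.
Posterior ∝ prior × likelihood. Numerator for III: 0.6·0.0294005 = 0.0176403.
Normalizing constant: 0.1·0.125 + 0.3·0 + 0.6·0.0294005 = 0.0301403.
P(III | observation) = 0.0176403 / 0.0301403 = 0.585273.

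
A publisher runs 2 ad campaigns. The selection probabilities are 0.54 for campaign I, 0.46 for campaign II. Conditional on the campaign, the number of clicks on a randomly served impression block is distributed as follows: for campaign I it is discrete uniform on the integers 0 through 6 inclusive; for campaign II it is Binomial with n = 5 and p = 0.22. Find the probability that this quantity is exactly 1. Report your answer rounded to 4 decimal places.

Conditional on each campaign, P(X = 1): I: 0.142857; II: 0.407166.
By total probability, P(X = 1) = 0.54·0.142857 + 0.46·0.407166 = 0.264439.

0.2644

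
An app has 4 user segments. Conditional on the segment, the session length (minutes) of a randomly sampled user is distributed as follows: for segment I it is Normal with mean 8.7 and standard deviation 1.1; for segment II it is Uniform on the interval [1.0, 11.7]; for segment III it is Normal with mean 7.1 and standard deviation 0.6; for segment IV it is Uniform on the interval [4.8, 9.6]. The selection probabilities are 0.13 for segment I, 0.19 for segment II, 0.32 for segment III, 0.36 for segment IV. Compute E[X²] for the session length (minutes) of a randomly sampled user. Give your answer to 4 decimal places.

55.0710

For each component E[X²] = Var + (mean)², giving I: 76.9; II: 49.8633; III: 50.77; IV: 53.76.
Overall E[X²] = 0.13·76.9 + 0.19·49.8633 + 0.32·50.77 + 0.36·53.76 = 55.071.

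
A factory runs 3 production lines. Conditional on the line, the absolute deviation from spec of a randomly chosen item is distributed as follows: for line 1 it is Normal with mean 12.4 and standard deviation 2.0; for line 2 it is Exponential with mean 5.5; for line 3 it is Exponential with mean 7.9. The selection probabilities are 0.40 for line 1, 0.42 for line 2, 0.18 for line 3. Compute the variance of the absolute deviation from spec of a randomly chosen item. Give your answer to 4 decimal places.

35.4307

Per component, 1: μ=12.4, E[X²]=157.76; 2: μ=5.5, E[X²]=60.5; 3: μ=7.9, E[X²]=124.82.
E[X] = 0.4·12.4 + 0.42·5.5 + 0.18·7.9 = 8.692.
E[X²] = 0.4·157.76 + 0.42·60.5 + 0.18·124.82 = 110.982.
Var(X) = E[X²] − (E[X])² = 110.982 − 75.5509 = 35.4307.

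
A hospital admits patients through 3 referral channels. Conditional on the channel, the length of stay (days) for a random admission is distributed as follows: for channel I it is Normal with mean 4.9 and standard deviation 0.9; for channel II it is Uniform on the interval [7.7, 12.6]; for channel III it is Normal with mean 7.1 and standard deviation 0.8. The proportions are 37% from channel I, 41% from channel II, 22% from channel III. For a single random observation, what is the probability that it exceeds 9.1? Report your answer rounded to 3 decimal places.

0.294

Conditional on each channel, P(X > 9.1): I: 1.53063e-06; II: 0.714286; III: 0.00620967.
By total probability, P(X > 9.1) = 0.37·1.53063e-06 + 0.41·0.714286 + 0.22·0.00620967 = 0.294224.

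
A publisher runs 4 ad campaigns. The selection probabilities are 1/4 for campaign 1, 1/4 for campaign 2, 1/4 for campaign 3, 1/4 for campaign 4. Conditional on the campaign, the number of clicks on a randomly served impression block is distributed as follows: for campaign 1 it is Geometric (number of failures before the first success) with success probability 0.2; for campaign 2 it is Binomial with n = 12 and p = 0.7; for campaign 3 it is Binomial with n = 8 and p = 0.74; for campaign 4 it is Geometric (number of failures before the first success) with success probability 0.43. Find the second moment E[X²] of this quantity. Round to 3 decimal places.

37.626

For each component E[X²] = Var + (mean)², giving 1: 36; 2: 73.08; 3: 36.5856; 4: 4.83991.
Overall E[X²] = 0.25·36 + 0.25·73.08 + 0.25·36.5856 + 0.25·4.83991 = 37.6264.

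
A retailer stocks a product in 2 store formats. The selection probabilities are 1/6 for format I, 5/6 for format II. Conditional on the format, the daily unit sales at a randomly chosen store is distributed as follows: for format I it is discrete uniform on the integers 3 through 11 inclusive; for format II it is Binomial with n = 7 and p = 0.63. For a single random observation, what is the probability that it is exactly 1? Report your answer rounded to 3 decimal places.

0.009

Conditional on each format, P(X = 1): I: 0; II: 0.0113149.
By total probability, P(X = 1) = 0.166667·0 + 0.833333·0.0113149 = 0.00942904.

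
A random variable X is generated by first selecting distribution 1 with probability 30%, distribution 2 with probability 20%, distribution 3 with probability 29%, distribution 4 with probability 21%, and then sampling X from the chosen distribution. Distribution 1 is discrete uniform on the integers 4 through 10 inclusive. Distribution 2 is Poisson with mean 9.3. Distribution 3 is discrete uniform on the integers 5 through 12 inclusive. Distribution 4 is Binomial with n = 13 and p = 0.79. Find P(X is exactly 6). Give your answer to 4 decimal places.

0.0971

Conditional on each component, P(X = 6): 1: 0.142857; 2: 0.0821536; 3: 0.125; 4: 0.00751303.
By total probability, P(X = 6) = 0.3·0.142857 + 0.2·0.0821536 + 0.29·0.125 + 0.21·0.00751303 = 0.0971156.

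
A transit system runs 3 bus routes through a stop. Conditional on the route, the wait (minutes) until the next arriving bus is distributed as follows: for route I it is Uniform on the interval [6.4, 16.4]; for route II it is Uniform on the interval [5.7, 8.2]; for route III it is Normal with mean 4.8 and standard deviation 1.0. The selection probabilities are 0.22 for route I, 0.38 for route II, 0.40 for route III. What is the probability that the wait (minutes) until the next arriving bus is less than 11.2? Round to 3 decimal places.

Conditional on each route, P(X < 11.2): I: 0.48; II: 1; III: 1.
By total probability, P(X < 11.2) = 0.22·0.48 + 0.38·1 + 0.4·1 = 0.8856.

0.886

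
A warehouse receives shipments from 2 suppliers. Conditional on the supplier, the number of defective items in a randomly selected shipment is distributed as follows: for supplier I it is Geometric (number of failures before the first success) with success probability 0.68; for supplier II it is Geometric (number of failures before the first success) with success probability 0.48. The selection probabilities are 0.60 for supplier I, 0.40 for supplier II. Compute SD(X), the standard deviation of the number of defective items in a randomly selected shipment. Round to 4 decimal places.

Per component, I: μ=0.470588, E[X²]=0.913495; II: μ=1.08333, E[X²]=3.43056.
E[X] = 0.6·0.470588 + 0.4·1.08333 = 0.715686.
E[X²] = 0.6·0.913495 + 0.4·3.43056 = 1.92032.
Var(X) = E[X²] − (E[X])² = 1.92032 − 0.512207 = 1.40811.
SD(X) = √1.40811 = 1.18664.

1.1866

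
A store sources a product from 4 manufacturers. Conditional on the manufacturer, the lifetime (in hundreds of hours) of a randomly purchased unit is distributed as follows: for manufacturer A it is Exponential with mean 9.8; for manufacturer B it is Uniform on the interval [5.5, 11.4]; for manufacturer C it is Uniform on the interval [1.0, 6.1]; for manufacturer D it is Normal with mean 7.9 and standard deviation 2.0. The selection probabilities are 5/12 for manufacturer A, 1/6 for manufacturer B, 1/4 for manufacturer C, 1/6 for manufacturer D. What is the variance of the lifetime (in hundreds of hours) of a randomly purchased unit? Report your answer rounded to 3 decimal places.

Per component, A: μ=9.8, E[X²]=192.08; B: μ=8.45, E[X²]=74.3033; C: μ=3.55, E[X²]=14.77; D: μ=7.9, E[X²]=66.41.
E[X] = 0.416667·9.8 + 0.166667·8.45 + 0.25·3.55 + 0.166667·7.9 = 7.69583.
E[X²] = 0.416667·192.08 + 0.166667·74.3033 + 0.25·14.77 + 0.166667·66.41 = 107.178.
Var(X) = E[X²] − (E[X])² = 107.178 − 59.2259 = 47.9522.

47.952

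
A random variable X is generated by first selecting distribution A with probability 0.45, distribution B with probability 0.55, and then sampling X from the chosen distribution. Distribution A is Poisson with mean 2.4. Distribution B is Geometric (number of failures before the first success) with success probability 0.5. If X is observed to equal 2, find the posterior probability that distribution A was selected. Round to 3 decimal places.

0.631

Likelihoods P(X=2 | ·): A: 0.261268; B: 0.125.
Posterior ∝ prior × likelihood. Numerator for A: 0.45·0.261268 = 0.11757.
Normalizing constant: 0.45·0.261268 + 0.55·0.125 = 0.18632.
P(A | observation) = 0.11757 / 0.18632 = 0.631012.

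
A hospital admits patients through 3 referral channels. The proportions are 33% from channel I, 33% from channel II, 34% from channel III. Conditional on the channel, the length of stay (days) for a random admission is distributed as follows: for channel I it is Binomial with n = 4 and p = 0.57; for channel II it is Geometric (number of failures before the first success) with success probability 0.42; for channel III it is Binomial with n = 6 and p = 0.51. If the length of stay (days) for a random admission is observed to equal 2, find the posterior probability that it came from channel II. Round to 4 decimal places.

0.1926

Likelihoods P(X=2 | ·): I: 0.360444; II: 0.141288; III: 0.224914.
Posterior ∝ prior × likelihood. Numerator for II: 0.33·0.141288 = 0.046625.
Normalizing constant: 0.33·0.360444 + 0.33·0.141288 + 0.34·0.224914 = 0.242042.
P(II | observation) = 0.046625 / 0.242042 = 0.192632.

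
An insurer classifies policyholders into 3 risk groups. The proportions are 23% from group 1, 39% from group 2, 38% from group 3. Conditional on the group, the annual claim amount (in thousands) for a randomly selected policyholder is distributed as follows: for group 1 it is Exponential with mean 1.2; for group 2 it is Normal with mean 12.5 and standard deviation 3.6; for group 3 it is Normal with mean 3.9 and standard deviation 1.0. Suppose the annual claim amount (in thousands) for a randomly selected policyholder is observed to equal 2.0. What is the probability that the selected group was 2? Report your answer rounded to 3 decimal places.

0.010

Likelihoods f(2.0 | ·): 1: 0.157396; 2: 0.00157524; 3: 0.0656158.
Posterior ∝ prior × likelihood. Numerator for 2: 0.39·0.00157524 = 0.000614345.
Normalizing constant: 0.23·0.157396 + 0.39·0.00157524 + 0.38·0.0656158 = 0.0617495.
P(2 | observation) = 0.000614345 / 0.0617495 = 0.00994899.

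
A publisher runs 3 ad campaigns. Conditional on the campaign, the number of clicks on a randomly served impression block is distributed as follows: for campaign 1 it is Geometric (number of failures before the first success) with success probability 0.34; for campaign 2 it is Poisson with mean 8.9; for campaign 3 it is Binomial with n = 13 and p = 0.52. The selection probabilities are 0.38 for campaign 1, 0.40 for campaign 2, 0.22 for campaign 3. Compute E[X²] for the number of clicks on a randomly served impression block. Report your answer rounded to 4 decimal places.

49.6128

For each component E[X²] = Var + (mean)², giving 1: 9.47751; 2: 88.11; 3: 48.9424.
Overall E[X²] = 0.38·9.47751 + 0.4·88.11 + 0.22·48.9424 = 49.6128.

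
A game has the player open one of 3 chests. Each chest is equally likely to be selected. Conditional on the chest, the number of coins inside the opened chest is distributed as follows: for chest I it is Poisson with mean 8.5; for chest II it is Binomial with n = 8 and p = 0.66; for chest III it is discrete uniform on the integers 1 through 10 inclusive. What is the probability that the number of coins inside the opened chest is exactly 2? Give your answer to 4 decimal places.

0.0421

Conditional on each chest, P(X = 2): I: 0.00735029; II: 0.0188417; III: 0.1.
By total probability, P(X = 2) = 0.333333·0.00735029 + 0.333333·0.0188417 + 0.333333·0.1 = 0.042064.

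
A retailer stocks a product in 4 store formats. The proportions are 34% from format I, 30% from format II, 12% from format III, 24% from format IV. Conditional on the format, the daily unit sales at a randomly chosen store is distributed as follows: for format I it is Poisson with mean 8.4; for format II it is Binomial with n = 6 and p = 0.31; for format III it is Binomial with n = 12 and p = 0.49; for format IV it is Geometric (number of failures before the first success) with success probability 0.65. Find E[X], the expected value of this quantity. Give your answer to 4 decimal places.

Component means — I: 8.4; II: 1.86; III: 5.88; IV: 0.538462.
E[X] = 0.34·8.4 + 0.3·1.86 + 0.12·5.88 + 0.24·0.538462 = 4.24883.

4.2488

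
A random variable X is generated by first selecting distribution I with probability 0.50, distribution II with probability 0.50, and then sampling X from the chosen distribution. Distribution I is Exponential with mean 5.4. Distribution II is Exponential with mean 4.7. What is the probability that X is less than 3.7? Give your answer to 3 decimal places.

Conditional on each component, P(X < 3.7): I: 0.496003; II: 0.544898.
By total probability, P(X < 3.7) = 0.5·0.496003 + 0.5·0.544898 = 0.520451.

0.520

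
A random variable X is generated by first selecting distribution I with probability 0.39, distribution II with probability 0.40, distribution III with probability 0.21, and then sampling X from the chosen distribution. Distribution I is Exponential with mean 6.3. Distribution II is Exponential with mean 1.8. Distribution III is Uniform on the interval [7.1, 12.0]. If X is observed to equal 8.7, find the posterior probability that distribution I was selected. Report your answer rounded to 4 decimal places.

0.2585

Likelihoods f(8.7 | ·): I: 0.0398951; II: 0.00442219; III: 0.204082.
Posterior ∝ prior × likelihood. Numerator for I: 0.39·0.0398951 = 0.0155591.
Normalizing constant: 0.39·0.0398951 + 0.4·0.00442219 + 0.21·0.204082 = 0.0601851.
P(I | observation) = 0.0155591 / 0.0601851 = 0.258521.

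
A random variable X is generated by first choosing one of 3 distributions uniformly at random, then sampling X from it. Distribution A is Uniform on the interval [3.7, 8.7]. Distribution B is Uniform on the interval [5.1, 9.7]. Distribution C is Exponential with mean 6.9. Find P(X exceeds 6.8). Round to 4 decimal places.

Conditional on each component, P(X > 6.8): A: 0.38; B: 0.630435; C: 0.37325.
By total probability, P(X > 6.8) = 0.333333·0.38 + 0.333333·0.630435 + 0.333333·0.37325 = 0.461228.

0.4612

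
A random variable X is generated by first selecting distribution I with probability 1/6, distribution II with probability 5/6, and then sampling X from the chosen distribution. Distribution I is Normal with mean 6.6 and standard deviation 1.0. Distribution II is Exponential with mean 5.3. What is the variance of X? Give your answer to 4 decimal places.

23.8097

Per component, I: μ=6.6, E[X²]=44.56; II: μ=5.3, E[X²]=56.18.
E[X] = 0.166667·6.6 + 0.833333·5.3 = 5.51667.
E[X²] = 0.166667·44.56 + 0.833333·56.18 = 54.2433.
Var(X) = E[X²] − (E[X])² = 54.2433 − 30.4336 = 23.8097.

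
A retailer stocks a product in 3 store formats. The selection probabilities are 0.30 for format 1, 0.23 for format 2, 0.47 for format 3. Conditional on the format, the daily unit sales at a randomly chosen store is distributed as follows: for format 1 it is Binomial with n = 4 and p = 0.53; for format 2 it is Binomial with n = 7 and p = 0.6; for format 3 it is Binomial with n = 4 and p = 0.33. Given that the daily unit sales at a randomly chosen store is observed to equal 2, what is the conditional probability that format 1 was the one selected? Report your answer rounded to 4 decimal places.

Likelihoods P(X=2 | ·): 1: 0.372305; 2: 0.0774144; 3: 0.293311.
Posterior ∝ prior × likelihood. Numerator for 1: 0.3·0.372305 = 0.111691.
Normalizing constant: 0.3·0.372305 + 0.23·0.0774144 + 0.47·0.293311 = 0.267353.
P(1 | observation) = 0.111691 / 0.267353 = 0.417768.

0.4178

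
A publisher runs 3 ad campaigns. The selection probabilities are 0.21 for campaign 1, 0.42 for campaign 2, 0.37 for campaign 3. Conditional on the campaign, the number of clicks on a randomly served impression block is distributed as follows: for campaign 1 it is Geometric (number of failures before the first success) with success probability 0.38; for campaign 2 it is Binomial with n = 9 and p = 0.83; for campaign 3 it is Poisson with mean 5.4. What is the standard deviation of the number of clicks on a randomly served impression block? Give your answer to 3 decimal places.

2.865

Per component, 1: μ=1.63158, E[X²]=6.95568; 2: μ=7.47, E[X²]=57.0708; 3: μ=5.4, E[X²]=34.56.
E[X] = 0.21·1.63158 + 0.42·7.47 + 0.37·5.4 = 5.47803.
E[X²] = 0.21·6.95568 + 0.42·57.0708 + 0.37·34.56 = 38.2176.
Var(X) = E[X²] − (E[X])² = 38.2176 − 30.0088 = 8.2088.
SD(X) = √8.2088 = 2.8651.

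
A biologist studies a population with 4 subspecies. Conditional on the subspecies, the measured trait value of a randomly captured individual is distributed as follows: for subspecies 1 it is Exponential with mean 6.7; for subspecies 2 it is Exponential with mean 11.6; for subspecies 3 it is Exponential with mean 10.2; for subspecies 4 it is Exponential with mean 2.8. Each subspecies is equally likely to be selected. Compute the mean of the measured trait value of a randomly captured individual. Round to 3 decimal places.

7.825

Component means — 1: 6.7; 2: 11.6; 3: 10.2; 4: 2.8.
E[X] = 0.25·6.7 + 0.25·11.6 + 0.25·10.2 + 0.25·2.8 = 7.825.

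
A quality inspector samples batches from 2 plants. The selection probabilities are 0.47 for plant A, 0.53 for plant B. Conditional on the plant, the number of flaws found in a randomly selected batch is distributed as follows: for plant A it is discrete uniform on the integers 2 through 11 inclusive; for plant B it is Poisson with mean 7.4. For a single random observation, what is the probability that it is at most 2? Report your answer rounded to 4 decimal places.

Conditional on each plant, P(X ≤ 2): A: 0.1; B: 0.0218706.
By total probability, P(X ≤ 2) = 0.47·0.1 + 0.53·0.0218706 = 0.0585914.

0.0586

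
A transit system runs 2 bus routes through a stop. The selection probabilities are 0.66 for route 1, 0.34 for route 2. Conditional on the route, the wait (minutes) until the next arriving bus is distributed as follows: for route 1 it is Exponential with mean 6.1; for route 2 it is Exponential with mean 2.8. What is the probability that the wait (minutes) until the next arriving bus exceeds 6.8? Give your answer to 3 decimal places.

0.246

Conditional on each route, P(X > 6.8): 1: 0.327996; 2: 0.0881627.
By total probability, P(X > 6.8) = 0.66·0.327996 + 0.34·0.0881627 = 0.246453.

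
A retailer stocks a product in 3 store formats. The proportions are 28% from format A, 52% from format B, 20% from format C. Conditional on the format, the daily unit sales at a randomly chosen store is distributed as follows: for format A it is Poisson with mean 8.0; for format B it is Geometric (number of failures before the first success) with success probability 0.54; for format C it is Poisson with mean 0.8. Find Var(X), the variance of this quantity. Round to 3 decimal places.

Per component, A: μ=8, E[X²]=72; B: μ=0.851852, E[X²]=2.30316; C: μ=0.8, E[X²]=1.44.
E[X] = 0.28·8 + 0.52·0.851852 + 0.2·0.8 = 2.84296.
E[X²] = 0.28·72 + 0.52·2.30316 + 0.2·1.44 = 21.6456.
Var(X) = E[X²] − (E[X])² = 21.6456 − 8.08244 = 13.5632.

13.563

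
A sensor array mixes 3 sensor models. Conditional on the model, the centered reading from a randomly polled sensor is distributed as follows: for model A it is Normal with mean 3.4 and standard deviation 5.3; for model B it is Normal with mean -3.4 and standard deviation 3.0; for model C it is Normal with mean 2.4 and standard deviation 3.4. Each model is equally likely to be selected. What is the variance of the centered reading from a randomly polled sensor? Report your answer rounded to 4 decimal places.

25.2033

Per component, A: μ=3.4, E[X²]=39.65; B: μ=-3.4, E[X²]=20.56; C: μ=2.4, E[X²]=17.32.
E[X] = 0.333333·3.4 + 0.333333·-3.4 + 0.333333·2.4 = 0.8.
E[X²] = 0.333333·39.65 + 0.333333·20.56 + 0.333333·17.32 = 25.8433.
Var(X) = E[X²] − (E[X])² = 25.8433 − 0.64 = 25.2033.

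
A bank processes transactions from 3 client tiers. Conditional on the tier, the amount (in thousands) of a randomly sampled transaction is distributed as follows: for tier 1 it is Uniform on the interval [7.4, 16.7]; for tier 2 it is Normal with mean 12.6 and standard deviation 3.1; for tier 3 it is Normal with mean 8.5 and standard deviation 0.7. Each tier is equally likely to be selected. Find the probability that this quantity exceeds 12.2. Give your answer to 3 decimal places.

0.345

Conditional on each tier, P(X > 12.2): 1: 0.483871; 2: 0.551334; 3: 6.26076e-08.
By total probability, P(X > 12.2) = 0.333333·0.483871 + 0.333333·0.551334 + 0.333333·6.26076e-08 = 0.345068.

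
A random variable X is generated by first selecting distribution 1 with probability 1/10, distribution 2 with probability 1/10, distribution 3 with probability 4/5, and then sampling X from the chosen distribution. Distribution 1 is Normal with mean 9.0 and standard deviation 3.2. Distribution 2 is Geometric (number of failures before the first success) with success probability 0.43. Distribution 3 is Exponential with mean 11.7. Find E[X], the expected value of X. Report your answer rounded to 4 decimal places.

10.3926

Component means — 1: 9; 2: 1.32558; 3: 11.7.
E[X] = 0.1·9 + 0.1·1.32558 + 0.8·11.7 = 10.3926.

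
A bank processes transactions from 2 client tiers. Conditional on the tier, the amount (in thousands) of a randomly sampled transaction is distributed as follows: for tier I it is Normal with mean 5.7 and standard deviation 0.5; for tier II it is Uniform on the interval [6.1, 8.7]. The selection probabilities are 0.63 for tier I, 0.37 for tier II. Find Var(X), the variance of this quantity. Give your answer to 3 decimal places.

Per component, I: μ=5.7, E[X²]=32.74; II: μ=7.4, E[X²]=55.3233.
E[X] = 0.63·5.7 + 0.37·7.4 = 6.329.
E[X²] = 0.63·32.74 + 0.37·55.3233 = 41.0958.
Var(X) = E[X²] − (E[X])² = 41.0958 − 40.0562 = 1.03959.

1.040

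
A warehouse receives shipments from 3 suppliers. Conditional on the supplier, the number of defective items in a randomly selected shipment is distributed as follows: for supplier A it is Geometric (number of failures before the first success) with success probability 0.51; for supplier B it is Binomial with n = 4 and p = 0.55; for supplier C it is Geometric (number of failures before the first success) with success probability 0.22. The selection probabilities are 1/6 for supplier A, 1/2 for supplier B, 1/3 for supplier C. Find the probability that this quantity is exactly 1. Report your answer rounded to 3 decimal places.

Conditional on each supplier, P(X = 1): A: 0.2499; B: 0.200475; C: 0.1716.
By total probability, P(X = 1) = 0.166667·0.2499 + 0.5·0.200475 + 0.333333·0.1716 = 0.199087.

0.199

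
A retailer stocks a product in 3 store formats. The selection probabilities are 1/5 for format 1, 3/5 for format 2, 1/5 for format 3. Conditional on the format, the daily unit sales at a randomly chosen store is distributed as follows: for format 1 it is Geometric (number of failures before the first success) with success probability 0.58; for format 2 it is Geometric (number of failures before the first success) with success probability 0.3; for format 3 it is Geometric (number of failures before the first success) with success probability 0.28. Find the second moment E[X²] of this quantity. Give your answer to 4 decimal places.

11.4471

For each component E[X²] = Var + (mean)², giving 1: 1.77289; 2: 13.2222; 3: 15.7959.
Overall E[X²] = 0.2·1.77289 + 0.6·13.2222 + 0.2·15.7959 = 11.4471.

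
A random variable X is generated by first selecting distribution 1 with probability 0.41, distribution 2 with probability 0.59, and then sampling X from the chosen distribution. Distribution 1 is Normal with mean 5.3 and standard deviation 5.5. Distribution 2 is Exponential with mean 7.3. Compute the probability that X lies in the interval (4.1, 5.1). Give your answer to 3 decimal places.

0.073

Conditional on each component, P(4.1 < X < 5.1): 1: 0.0718525; 2: 0.0730048.
By total probability, P(4.1 < X < 5.1) = 0.41·0.0718525 + 0.59·0.0730048 = 0.0725324.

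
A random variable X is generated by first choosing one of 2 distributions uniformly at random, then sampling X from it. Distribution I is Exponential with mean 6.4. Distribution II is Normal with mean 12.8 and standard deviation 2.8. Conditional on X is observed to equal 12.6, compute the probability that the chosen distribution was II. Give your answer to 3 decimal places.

Likelihoods f(12.6 | ·): I: 0.0218174; II: 0.142116.
Posterior ∝ prior × likelihood. Numerator for II: 0.5·0.142116 = 0.0710582.
Normalizing constant: 0.5·0.0218174 + 0.5·0.142116 = 0.0819669.
P(II | observation) = 0.0710582 / 0.0819669 = 0.866913.

0.867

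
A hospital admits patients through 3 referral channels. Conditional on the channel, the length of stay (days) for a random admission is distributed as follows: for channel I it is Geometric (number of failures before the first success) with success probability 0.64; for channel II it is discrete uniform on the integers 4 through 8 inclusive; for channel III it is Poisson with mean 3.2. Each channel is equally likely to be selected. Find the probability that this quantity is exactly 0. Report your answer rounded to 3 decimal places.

Conditional on each channel, P(X = 0): I: 0.64; II: 0; III: 0.0407622.
By total probability, P(X = 0) = 0.333333·0.64 + 0.333333·0 + 0.333333·0.0407622 = 0.226921.

0.227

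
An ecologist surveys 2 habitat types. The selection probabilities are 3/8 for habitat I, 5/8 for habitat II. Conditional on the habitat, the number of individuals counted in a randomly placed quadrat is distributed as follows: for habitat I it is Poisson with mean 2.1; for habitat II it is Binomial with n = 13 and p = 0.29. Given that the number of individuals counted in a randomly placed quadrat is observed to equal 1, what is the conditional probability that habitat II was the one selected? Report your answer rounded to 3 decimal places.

Likelihoods P(X=1 | ·): I: 0.257158; II: 0.0618645.
Posterior ∝ prior × likelihood. Numerator for II: 0.625·0.0618645 = 0.0386653.
Normalizing constant: 0.375·0.257158 + 0.625·0.0618645 = 0.1351.
P(II | observation) = 0.0386653 / 0.1351 = 0.286198.

0.286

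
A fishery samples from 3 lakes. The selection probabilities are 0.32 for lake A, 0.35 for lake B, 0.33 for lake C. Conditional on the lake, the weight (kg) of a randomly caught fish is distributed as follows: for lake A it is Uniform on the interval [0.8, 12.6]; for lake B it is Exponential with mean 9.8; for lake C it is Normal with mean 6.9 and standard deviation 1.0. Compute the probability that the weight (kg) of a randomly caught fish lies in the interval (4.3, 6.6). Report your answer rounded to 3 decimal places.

0.234

Conditional on each lake, P(4.3 < X < 6.6): A: 0.194915; B: 0.134889; C: 0.377427.
By total probability, P(4.3 < X < 6.6) = 0.32·0.194915 + 0.35·0.134889 + 0.33·0.377427 = 0.234135.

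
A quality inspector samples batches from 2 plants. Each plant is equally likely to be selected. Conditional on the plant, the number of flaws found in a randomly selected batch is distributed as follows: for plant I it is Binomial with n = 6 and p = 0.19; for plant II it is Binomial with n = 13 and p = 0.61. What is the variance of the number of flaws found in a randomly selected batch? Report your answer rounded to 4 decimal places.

Per component, I: μ=1.14, E[X²]=2.223; II: μ=7.93, E[X²]=65.9776.
E[X] = 0.5·1.14 + 0.5·7.93 = 4.535.
E[X²] = 0.5·2.223 + 0.5·65.9776 = 34.1003.
Var(X) = E[X²] − (E[X])² = 34.1003 − 20.5662 = 13.5341.

13.5341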